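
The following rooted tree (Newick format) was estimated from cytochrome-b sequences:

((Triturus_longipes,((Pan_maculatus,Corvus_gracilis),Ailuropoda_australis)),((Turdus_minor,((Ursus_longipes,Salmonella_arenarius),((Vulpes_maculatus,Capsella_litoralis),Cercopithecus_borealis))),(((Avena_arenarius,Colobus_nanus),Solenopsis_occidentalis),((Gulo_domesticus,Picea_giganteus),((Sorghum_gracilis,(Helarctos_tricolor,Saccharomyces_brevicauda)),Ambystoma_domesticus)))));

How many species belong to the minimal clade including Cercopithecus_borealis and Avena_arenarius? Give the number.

15

The MRCA of Cercopithecus_borealis and Avena_arenarius is the node subtending ((Turdus_minor,((Ursus_longipes,Salmonella_arenarius),((Vulpes_maculatus,Capsella_litoralis),Cercopithecus_borealis))),(((Avena_arenarius,Colobus_nanus),Solenopsis_occidentalis),((Gulo_domesticus,Picea_giganteus),((Sorghum_gracilis,(Helarctos_tricolor,Saccharomyces_brevicauda)),Ambystoma_domesticus)))).
That clade contains 15 terminal taxa: Ambystoma_domesticus, Avena_arenarius, Capsella_litoralis, Cercopithecus_borealis, Colobus_nanus, Gulo_domesticus, Helarctos_tricolor, Picea_giganteus, Saccharomyces_brevicauda, Salmonella_arenarius, Solenopsis_occidentalis, Sorghum_gracilis, Turdus_minor, Ursus_longipes, Vulpes_maculatus.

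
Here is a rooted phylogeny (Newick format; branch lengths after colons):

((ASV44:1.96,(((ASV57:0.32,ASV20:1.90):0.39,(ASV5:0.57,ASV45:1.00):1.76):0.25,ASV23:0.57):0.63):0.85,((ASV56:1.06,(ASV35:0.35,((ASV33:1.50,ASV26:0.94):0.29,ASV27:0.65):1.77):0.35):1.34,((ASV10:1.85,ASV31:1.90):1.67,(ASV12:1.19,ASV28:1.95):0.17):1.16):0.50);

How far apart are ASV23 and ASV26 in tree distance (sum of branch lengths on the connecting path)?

7.24

The path runs ASV23 → … → MRCA → … → ASV26; the MRCA is the root of the tree.
Branch lengths along that path: 0.57 + 0.63 + 0.85 + 0.50 + 1.34 + 0.35 + 1.77 + 0.29 + 0.94 = 7.24.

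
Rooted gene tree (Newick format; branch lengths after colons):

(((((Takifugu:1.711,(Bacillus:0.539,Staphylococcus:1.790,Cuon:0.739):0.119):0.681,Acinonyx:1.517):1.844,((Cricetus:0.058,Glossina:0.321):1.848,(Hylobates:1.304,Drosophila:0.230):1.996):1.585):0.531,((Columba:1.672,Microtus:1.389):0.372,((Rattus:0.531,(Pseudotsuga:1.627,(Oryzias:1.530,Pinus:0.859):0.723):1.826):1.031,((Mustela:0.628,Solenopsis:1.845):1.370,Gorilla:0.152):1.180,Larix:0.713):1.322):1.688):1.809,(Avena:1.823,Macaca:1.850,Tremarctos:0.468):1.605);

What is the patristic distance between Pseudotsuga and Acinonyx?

11.386

The path runs Pseudotsuga → … → MRCA → … → Acinonyx; the MRCA is the node subtending ((((Takifugu,(Bacillus,Staphylococcus,Cuon)),Acinonyx),((Cricetus,Glossina),(Hylobates,Drosophila))),((Columba,Microtus),((Rattus,(Pseudotsuga,(Oryzias,Pinus))),((Mustela,Solenopsis),Gorilla),Larix))).
Branch lengths along that path: 1.627 + 1.826 + 1.031 + 1.322 + 1.688 + 0.531 + 1.844 + 1.517 = 11.386.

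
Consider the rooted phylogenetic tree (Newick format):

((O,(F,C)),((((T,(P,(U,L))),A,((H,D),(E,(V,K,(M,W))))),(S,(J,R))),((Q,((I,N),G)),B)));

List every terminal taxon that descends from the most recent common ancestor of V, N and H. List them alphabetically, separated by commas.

A, B, D, E, G, H, I, J, K, L, M, N, P, Q, R, S, T, U, V, W

Tracing V: it sits inside (V,K,(M,W)).
Tracing N: it sits inside (I,N).
Tracing H: it sits inside (H,D).
The smallest clade enclosing all 3 is ((((T,(P,(U,L))),A,((H,D),(E,(V,K,(M,W))))),(S,(J,R))),((Q,((I,N),G)),B)); the answer is its 20 terminal taxa in alphabetical order.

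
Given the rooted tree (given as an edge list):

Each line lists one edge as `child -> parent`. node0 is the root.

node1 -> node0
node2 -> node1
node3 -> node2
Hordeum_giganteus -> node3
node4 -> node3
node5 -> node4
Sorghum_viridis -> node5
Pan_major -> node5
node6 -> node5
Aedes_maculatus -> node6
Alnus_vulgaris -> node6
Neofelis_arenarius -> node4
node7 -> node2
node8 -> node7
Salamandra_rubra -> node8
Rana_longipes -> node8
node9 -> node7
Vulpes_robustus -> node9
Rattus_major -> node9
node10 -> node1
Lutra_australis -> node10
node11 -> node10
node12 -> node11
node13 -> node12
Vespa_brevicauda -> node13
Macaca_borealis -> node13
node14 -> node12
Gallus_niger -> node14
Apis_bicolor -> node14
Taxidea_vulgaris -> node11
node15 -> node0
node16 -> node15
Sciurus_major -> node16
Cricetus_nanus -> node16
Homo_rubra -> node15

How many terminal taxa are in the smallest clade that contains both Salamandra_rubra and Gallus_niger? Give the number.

16

The MRCA of Salamandra_rubra and Gallus_niger is the node subtending (((Hordeum_giganteus,((Sorghum_viridis,Pan_major,(Aedes_maculatus,Alnus_vulgaris)),Neofelis_arenarius)),((Salamandra_rubra,Rana_longipes),(Vulpes_robustus,Rattus_major))),(Lutra_australis,(((Vespa_brevicauda,Macaca_borealis),(Gallus_niger,Apis_bicolor)),Taxidea_vulgaris))).
That clade contains 16 terminal taxa: Aedes_maculatus, Alnus_vulgaris, Apis_bicolor, Gallus_niger, Hordeum_giganteus, Lutra_australis, Macaca_borealis, Neofelis_arenarius, Pan_major, Rana_longipes, Rattus_major, Salamandra_rubra, Sorghum_viridis, Taxidea_vulgaris, Vespa_brevicauda, Vulpes_robustus.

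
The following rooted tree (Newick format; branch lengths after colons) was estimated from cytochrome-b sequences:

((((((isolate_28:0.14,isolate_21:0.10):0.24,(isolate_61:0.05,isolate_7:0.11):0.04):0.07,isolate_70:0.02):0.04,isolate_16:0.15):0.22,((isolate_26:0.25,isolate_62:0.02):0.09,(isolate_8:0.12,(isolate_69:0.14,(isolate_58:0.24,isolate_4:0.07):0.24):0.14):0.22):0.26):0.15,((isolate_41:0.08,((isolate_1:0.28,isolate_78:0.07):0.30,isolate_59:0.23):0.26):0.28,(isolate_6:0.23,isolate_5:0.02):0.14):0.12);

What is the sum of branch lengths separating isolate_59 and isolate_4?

The path runs isolate_59 → … → MRCA → … → isolate_4; the MRCA is the root of the tree.
Branch lengths along that path: 0.23 + 0.26 + 0.28 + 0.12 + 0.15 + 0.26 + 0.22 + 0.14 + 0.24 + 0.07 = 1.97.

1.97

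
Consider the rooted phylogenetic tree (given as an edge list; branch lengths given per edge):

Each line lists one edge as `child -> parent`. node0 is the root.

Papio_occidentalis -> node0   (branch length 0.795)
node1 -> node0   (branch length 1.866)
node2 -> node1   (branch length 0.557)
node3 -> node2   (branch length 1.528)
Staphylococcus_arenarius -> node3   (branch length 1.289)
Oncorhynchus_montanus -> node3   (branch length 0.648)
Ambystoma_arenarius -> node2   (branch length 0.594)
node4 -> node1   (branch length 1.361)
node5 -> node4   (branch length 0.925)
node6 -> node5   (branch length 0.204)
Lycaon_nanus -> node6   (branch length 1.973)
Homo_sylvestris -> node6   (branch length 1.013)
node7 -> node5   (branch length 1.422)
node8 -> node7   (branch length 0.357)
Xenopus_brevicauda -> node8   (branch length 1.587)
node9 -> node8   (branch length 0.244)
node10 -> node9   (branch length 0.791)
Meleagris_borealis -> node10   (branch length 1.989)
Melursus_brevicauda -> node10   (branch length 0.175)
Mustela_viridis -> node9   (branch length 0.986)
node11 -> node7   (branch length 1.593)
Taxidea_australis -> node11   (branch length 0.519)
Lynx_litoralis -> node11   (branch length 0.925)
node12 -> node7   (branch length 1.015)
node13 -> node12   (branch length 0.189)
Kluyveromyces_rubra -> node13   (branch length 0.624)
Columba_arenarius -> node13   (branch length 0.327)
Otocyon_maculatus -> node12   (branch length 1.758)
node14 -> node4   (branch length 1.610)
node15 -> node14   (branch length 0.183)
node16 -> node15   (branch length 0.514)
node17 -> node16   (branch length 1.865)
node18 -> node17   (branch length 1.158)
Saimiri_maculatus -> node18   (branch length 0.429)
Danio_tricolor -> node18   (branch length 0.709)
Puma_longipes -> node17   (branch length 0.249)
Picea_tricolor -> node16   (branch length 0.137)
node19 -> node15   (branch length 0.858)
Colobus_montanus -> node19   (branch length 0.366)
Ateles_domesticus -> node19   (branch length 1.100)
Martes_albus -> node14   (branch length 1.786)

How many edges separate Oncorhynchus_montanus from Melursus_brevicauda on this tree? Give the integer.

10

The MRCA of Oncorhynchus_montanus and Melursus_brevicauda is the node subtending (((Staphylococcus_arenarius,Oncorhynchus_montanus),Ambystoma_arenarius),(((Lycaon_nanus,Homo_sylvestris),((Xenopus_brevicauda,((Meleagris_borealis,Melursus_brevicauda),Mustela_viridis)),(Taxidea_australis,Lynx_litoralis),((Kluyveromyces_rubra,Columba_arenarius),Otocyon_maculatus))),(((((Saimiri_maculatus,Danio_tricolor),Puma_longipes),Picea_tricolor),(Colobus_montanus,Ateles_domesticus)),Martes_albus))).
From Oncorhynchus_montanus up to that node: 3 branches. From Melursus_brevicauda up to the same node: 7 branches. Total: 3 + 7 = 10.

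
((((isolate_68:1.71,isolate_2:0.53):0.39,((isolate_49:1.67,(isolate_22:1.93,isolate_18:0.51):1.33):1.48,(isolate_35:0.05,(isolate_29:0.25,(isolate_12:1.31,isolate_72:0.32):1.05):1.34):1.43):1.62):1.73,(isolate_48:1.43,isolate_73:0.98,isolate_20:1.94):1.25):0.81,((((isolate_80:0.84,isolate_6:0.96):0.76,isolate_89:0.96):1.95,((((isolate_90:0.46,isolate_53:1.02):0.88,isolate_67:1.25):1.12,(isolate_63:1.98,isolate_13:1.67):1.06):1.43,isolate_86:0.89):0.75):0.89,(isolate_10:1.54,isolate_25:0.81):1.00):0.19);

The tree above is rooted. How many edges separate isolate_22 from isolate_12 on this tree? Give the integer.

The MRCA of isolate_22 and isolate_12 is the node subtending ((isolate_49,(isolate_22,isolate_18)),(isolate_35,(isolate_29,(isolate_12,isolate_72)))).
From isolate_22 up to that node: 3 branches. From isolate_12 up to the same node: 4 branches. Total: 3 + 4 = 7.

7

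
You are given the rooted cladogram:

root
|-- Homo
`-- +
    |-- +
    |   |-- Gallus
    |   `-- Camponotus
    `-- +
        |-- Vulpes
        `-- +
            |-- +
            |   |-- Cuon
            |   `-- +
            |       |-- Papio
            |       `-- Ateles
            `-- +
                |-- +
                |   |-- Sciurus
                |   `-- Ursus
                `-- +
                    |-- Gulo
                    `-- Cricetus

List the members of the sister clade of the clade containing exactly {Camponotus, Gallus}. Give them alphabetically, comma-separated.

Ateles, Cricetus, Cuon, Gulo, Papio, Sciurus, Ursus, Vulpes

The clade containing exactly {Camponotus, Gallus} attaches to the tree at the node subtending ((Gallus,Camponotus),(Vulpes,((Cuon,(Papio,Ateles)),((Sciurus,Ursus),(Gulo,Cricetus))))).
The other lineage descending from that same node — the sister group — is (Vulpes,((Cuon,(Papio,Ateles)),((Sciurus,Ursus),(Gulo,Cricetus)))); its 8 tips in alphabetical order are the answer.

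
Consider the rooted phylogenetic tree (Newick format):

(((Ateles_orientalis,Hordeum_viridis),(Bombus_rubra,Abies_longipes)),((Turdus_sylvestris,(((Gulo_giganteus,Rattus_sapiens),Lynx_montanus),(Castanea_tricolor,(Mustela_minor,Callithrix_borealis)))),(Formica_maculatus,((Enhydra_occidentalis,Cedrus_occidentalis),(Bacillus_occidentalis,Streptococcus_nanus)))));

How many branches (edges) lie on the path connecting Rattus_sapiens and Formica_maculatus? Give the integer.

7

The MRCA of Rattus_sapiens and Formica_maculatus is the node subtending ((Turdus_sylvestris,(((Gulo_giganteus,Rattus_sapiens),Lynx_montanus),(Castanea_tricolor,(Mustela_minor,Callithrix_borealis)))),(Formica_maculatus,((Enhydra_occidentalis,Cedrus_occidentalis),(Bacillus_occidentalis,Streptococcus_nanus)))).
From Rattus_sapiens up to that node: 5 branches. From Formica_maculatus up to the same node: 2 branches. Total: 5 + 2 = 7.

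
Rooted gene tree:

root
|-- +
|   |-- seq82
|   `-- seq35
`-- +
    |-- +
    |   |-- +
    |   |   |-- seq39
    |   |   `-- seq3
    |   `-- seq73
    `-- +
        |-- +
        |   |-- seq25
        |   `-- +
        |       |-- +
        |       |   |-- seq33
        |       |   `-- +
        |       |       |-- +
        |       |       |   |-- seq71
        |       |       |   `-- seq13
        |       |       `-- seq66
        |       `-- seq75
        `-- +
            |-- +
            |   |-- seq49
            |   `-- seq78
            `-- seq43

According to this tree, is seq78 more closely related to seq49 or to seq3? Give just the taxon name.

The MRCA of seq78 and seq49 subtends (seq49,seq78) (2 taxa).
The MRCA of seq78 and seq3 subtends (((seq39,seq3),seq73),((seq25,((seq33,((seq71,seq13),seq66)),seq75)),((seq49,seq78),seq43))) (12 taxa).
The first is nested inside the second, so seq78 shares a more recent common ancestor with seq49.

seq49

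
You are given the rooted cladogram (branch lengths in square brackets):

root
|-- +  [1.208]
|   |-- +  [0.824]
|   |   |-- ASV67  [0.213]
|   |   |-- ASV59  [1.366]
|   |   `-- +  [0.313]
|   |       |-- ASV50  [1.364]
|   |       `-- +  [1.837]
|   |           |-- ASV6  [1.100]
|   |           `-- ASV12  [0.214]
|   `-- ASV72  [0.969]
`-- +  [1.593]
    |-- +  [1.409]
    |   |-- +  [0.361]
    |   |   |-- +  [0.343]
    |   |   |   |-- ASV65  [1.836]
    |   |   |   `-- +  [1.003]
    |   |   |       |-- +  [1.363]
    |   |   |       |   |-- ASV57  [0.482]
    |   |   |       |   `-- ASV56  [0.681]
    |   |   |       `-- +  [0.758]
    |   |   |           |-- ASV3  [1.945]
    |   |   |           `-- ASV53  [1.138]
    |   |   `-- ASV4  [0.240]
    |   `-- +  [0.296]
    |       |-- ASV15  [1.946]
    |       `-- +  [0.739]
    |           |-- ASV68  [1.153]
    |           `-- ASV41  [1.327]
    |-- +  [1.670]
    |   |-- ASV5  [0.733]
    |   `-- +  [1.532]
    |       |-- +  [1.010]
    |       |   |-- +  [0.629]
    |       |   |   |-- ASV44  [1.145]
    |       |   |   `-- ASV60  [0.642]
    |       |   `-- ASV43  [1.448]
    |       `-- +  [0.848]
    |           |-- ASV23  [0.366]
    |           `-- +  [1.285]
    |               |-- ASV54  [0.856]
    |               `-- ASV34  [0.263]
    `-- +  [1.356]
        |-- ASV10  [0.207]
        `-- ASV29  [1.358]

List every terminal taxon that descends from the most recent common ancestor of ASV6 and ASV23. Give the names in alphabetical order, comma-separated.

ASV10, ASV12, ASV15, ASV23, ASV29, ASV3, ASV34, ASV4, ASV41, ASV43, ASV44, ASV5, ASV50, ASV53, ASV54, ASV56, ASV57, ASV59, ASV6, ASV60, ASV65, ASV67, ASV68, ASV72

Tracing ASV6: it sits inside (ASV6,ASV12).
Tracing ASV23: it sits inside (ASV23,(ASV54,ASV34)).
The smallest clade enclosing both is the whole tree (their MRCA is the root), so the answer is all 24 tips in alphabetical order.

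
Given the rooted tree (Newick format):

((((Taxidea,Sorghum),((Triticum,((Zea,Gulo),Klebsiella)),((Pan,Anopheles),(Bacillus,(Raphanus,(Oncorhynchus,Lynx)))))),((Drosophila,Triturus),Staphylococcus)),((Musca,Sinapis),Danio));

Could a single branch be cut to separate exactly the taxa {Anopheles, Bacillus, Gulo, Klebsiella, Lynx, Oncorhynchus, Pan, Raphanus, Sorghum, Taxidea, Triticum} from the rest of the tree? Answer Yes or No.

No

The MRCA of the listed taxa subtends ((Taxidea,Sorghum),((Triticum,((Zea,Gulo),Klebsiella)),((Pan,Anopheles),(Bacillus,(Raphanus,(Oncorhynchus,Lynx)))))).
That clade also contains Zea, which is not in the proposed group, so the group is not monophyletic.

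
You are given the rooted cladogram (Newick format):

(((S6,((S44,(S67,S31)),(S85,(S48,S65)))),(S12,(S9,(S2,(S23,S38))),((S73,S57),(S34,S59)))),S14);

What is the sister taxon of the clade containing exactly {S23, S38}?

The clade containing exactly {S23, S38} attaches to the tree at the node subtending (S2,(S23,S38)).
The other lineage descending from that same node — the sister group — is the single tip S2.

S2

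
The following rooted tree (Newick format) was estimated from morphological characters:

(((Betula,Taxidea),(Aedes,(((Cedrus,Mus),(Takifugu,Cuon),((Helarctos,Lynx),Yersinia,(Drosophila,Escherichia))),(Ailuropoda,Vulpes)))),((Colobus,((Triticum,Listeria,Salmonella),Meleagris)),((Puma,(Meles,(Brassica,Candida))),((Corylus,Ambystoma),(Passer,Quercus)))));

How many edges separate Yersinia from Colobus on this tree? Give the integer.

9

The MRCA of Yersinia and Colobus is the root of the tree.
From Yersinia up to that node: 6 branches. From Colobus up to the same node: 3 branches. Total: 6 + 3 = 9.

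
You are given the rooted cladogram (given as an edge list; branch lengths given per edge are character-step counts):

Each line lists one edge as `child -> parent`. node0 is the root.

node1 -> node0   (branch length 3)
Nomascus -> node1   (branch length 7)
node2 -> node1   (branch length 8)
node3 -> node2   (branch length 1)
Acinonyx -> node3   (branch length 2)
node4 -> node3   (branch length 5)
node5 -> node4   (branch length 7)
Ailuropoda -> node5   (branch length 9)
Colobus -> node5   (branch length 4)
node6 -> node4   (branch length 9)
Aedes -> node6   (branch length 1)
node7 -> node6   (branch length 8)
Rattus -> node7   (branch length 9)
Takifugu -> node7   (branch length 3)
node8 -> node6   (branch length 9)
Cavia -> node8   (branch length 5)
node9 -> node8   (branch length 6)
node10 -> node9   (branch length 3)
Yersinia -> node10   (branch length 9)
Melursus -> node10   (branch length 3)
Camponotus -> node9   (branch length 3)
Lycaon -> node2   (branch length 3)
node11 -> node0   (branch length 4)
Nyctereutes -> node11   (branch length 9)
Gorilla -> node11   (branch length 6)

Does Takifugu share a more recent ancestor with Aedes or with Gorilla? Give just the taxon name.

Aedes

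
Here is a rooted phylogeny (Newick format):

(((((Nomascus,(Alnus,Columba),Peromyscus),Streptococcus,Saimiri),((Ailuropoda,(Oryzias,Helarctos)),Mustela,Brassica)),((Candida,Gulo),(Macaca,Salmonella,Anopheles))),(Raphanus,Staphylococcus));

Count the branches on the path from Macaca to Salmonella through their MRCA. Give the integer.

The MRCA of Macaca and Salmonella is the node subtending (Macaca,Salmonella,Anopheles).
From Macaca up to that node: 1 branch. From Salmonella up to the same node: 1 branch. Total: 1 + 1 = 2.

2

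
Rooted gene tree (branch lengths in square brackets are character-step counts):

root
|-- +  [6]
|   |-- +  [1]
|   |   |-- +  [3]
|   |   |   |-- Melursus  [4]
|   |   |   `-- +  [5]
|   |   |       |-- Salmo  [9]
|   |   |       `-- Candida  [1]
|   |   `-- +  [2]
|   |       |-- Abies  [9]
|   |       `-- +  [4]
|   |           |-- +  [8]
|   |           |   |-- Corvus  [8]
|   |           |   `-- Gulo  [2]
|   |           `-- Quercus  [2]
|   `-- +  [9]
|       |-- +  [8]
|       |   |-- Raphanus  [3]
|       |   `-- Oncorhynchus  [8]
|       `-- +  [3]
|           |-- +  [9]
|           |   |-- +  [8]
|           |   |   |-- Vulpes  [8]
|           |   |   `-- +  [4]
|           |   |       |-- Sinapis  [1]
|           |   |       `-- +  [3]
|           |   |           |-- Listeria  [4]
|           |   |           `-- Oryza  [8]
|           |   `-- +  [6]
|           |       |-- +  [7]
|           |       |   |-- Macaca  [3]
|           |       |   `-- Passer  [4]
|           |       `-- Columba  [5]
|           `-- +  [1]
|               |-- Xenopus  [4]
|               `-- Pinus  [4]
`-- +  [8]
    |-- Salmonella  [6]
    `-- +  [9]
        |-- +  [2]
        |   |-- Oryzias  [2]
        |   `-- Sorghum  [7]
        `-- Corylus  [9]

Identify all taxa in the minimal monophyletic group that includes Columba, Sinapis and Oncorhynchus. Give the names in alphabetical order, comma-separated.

Tracing Columba: it sits inside ((Macaca,Passer),Columba).
Tracing Sinapis: it sits inside (Sinapis,(Listeria,Oryza)).
Tracing Oncorhynchus: it sits inside (Raphanus,Oncorhynchus).
The smallest clade enclosing all 3 is ((Raphanus,Oncorhynchus),(((Vulpes,(Sinapis,(Listeria,Oryza))),((Macaca,Passer),Columba)),(Xenopus,Pinus))); the answer is its 11 terminal taxa in alphabetical order.

Columba, Listeria, Macaca, Oncorhynchus, Oryza, Passer, Pinus, Raphanus, Sinapis, Vulpes, Xenopus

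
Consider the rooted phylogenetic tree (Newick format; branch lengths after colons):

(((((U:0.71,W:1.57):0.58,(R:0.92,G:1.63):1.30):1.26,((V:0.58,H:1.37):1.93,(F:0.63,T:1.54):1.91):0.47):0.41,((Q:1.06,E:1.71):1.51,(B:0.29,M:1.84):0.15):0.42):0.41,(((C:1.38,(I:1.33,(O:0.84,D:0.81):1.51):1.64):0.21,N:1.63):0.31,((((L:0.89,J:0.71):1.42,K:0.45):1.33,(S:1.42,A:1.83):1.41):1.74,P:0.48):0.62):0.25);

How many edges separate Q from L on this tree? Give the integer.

The MRCA of Q and L is the root of the tree.
From Q up to that node: 4 branches. From L up to the same node: 6 branches. Total: 4 + 6 = 10.

10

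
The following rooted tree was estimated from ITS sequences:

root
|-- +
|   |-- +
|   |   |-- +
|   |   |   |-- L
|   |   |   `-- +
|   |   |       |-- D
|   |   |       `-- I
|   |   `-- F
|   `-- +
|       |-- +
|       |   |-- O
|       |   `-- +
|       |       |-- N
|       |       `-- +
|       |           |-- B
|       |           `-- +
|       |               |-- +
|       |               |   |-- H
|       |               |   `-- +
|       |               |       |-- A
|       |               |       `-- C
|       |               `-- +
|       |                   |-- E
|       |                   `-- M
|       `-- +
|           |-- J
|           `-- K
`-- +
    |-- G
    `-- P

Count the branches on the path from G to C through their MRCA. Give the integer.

11

The MRCA of G and C is the root of the tree.
From G up to that node: 2 branches. From C up to the same node: 9 branches. Total: 2 + 9 = 11.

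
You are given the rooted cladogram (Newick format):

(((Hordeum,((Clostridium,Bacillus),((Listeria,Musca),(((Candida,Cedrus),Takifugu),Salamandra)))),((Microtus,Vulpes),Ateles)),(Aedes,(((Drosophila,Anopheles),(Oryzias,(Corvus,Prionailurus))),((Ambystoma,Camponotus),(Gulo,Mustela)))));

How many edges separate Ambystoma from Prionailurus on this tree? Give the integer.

7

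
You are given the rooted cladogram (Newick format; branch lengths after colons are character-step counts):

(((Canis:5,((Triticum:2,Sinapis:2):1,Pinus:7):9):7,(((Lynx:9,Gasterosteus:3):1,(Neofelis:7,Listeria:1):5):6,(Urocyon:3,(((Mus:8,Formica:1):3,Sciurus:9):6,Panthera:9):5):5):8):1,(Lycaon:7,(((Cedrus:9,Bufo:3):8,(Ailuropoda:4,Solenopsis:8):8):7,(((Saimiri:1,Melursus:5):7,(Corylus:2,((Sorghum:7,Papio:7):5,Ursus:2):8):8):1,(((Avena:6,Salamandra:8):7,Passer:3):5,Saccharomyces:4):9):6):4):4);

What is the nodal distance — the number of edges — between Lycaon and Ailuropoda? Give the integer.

5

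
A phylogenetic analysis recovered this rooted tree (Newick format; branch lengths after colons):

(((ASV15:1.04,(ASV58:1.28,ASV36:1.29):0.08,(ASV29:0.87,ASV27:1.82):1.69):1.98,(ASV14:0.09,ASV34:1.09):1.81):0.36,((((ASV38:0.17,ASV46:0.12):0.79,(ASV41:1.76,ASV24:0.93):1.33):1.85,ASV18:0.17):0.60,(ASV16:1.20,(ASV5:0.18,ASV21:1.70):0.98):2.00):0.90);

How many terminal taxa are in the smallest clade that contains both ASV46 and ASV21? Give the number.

The MRCA of ASV46 and ASV21 is the node subtending ((((ASV38,ASV46),(ASV41,ASV24)),ASV18),(ASV16,(ASV5,ASV21))).
That clade contains 8 terminal taxa: ASV16, ASV18, ASV21, ASV24, ASV38, ASV41, ASV46, ASV5.

8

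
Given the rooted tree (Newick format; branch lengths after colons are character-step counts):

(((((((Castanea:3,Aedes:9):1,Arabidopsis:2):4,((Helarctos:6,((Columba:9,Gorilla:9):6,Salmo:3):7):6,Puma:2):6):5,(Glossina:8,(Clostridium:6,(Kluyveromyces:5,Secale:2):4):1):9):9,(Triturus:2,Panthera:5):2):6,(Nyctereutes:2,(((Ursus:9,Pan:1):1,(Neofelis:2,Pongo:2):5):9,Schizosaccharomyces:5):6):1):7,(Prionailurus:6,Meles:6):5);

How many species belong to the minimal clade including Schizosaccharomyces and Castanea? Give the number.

20

The MRCA of Schizosaccharomyces and Castanea is the node subtending ((((((Castanea,Aedes),Arabidopsis),((Helarctos,((Columba,Gorilla),Salmo)),Puma)),(Glossina,(Clostridium,(Kluyveromyces,Secale)))),(Triturus,Panthera)),(Nyctereutes,(((Ursus,Pan),(Neofelis,Pongo)),Schizosaccharomyces))).
That clade contains 20 terminal taxa: Aedes, Arabidopsis, Castanea, Clostridium, Columba, Glossina, Gorilla, Helarctos, Kluyveromyces, Neofelis, Nyctereutes, Pan, Panthera, Pongo, Puma, Salmo, Schizosaccharomyces, Secale, Triturus, Ursus.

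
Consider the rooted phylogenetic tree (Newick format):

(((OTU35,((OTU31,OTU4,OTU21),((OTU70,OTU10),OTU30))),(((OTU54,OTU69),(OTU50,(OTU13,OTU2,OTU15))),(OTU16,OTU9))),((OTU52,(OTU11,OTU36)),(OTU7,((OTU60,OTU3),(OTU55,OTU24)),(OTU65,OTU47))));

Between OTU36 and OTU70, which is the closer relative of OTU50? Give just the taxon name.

The MRCA of OTU50 and OTU70 subtends ((OTU35,((OTU31,OTU4,OTU21),((OTU70,OTU10),OTU30))),(((OTU54,OTU69),(OTU50,(OTU13,OTU2,OTU15))),(OTU16,OTU9))) (15 taxa).
The MRCA of OTU50 and OTU36 is the root, subtending the entire tree (25 taxa).
The first is nested inside the second, so OTU50 shares a more recent common ancestor with OTU70.

OTU70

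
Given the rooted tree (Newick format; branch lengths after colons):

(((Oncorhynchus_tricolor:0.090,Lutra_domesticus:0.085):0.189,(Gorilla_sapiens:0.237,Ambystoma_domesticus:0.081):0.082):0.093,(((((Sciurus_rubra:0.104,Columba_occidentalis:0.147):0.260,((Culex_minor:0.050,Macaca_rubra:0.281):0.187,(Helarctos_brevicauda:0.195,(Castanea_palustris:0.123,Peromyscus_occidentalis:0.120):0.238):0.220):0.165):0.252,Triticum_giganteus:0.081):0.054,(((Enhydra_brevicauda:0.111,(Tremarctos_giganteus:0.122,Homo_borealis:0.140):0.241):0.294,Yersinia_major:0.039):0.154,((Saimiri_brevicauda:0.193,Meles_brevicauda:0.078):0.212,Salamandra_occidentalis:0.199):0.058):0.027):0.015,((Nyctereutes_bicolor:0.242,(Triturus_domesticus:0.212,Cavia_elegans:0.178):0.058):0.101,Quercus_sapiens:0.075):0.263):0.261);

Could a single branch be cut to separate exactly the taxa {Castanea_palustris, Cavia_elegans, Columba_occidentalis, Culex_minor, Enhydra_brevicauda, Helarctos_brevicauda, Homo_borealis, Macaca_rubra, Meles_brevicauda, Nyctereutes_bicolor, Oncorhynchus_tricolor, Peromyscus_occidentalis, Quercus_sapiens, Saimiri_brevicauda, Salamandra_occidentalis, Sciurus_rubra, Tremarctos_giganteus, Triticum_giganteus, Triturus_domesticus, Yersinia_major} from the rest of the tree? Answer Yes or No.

No

The MRCA of the listed taxa is the root, so the smallest clade containing them is the whole tree.
That clade also contains Ambystoma_domesticus, Gorilla_sapiens, Lutra_domesticus, which are not in the proposed group, so the group is not monophyletic.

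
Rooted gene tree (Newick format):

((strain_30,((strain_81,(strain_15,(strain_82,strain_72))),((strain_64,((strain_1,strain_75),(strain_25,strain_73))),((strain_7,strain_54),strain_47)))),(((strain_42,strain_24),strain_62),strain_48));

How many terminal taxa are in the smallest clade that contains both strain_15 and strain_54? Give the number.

The MRCA of strain_15 and strain_54 is the node subtending ((strain_81,(strain_15,(strain_82,strain_72))),((strain_64,((strain_1,strain_75),(strain_25,strain_73))),((strain_7,strain_54),strain_47))).
That clade contains 12 terminal taxa: strain_1, strain_15, strain_25, strain_47, strain_54, strain_64, strain_7, strain_72, strain_73, strain_75, strain_81, strain_82.

12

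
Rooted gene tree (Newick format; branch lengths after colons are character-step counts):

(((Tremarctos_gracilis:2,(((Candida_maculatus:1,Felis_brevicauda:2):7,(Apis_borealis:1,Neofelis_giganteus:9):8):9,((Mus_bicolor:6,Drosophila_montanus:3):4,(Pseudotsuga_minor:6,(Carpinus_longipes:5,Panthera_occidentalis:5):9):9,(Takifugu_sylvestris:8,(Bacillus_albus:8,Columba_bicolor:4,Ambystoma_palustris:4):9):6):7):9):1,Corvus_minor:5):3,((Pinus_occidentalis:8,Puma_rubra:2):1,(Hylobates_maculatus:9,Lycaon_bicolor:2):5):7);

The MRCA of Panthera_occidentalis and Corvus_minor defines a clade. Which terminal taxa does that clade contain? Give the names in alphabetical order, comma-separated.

Ambystoma_palustris, Apis_borealis, Bacillus_albus, Candida_maculatus, Carpinus_longipes, Columba_bicolor, Corvus_minor, Drosophila_montanus, Felis_brevicauda, Mus_bicolor, Neofelis_giganteus, Panthera_occidentalis, Pseudotsuga_minor, Takifugu_sylvestris, Tremarctos_gracilis

Tracing Panthera_occidentalis: it sits inside (Carpinus_longipes,Panthera_occidentalis).
Tracing Corvus_minor: it sits inside ((Tremarctos_gracilis,(((Candida_maculatus,Felis_brevicauda),(Apis_borealis,Neofelis_giganteus)),((Mus_bicolor,Drosophila_montanus),(Pseudotsuga_minor,(Carpinus_longipes,Panthera_occidentalis)),(Takifugu_sylvestris,(Bacillus_albus,Columba_bicolor,Ambystoma_palustris))))),Corvus_minor).
The smallest clade enclosing both is ((Tremarctos_gracilis,(((Candida_maculatus,Felis_brevicauda),(Apis_borealis,Neofelis_giganteus)),((Mus_bicolor,Drosophila_montanus),(Pseudotsuga_minor,(Carpinus_longipes,Panthera_occidentalis)),(Takifugu_sylvestris,(Bacillus_albus,Columba_bicolor,Ambystoma_palustris))))),Corvus_minor); the answer is its 15 terminal taxa in alphabetical order.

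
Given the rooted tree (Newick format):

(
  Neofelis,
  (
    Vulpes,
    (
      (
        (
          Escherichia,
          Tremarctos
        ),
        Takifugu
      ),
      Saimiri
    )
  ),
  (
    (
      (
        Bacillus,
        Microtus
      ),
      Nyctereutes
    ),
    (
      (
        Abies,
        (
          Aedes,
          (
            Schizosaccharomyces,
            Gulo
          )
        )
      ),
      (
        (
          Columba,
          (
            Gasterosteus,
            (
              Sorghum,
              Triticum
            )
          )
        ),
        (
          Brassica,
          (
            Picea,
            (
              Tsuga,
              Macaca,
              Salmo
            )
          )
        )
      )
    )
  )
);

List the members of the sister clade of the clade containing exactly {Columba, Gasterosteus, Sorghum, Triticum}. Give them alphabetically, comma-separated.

Brassica, Macaca, Picea, Salmo, Tsuga

The clade containing exactly {Columba, Gasterosteus, Sorghum, Triticum} attaches to the tree at the node subtending ((Columba,(Gasterosteus,(Sorghum,Triticum))),(Brassica,(Picea,(Tsuga,Macaca,Salmo)))).
The other lineage descending from that same node — the sister group — is (Brassica,(Picea,(Tsuga,Macaca,Salmo))); its 5 tips in alphabetical order are the answer.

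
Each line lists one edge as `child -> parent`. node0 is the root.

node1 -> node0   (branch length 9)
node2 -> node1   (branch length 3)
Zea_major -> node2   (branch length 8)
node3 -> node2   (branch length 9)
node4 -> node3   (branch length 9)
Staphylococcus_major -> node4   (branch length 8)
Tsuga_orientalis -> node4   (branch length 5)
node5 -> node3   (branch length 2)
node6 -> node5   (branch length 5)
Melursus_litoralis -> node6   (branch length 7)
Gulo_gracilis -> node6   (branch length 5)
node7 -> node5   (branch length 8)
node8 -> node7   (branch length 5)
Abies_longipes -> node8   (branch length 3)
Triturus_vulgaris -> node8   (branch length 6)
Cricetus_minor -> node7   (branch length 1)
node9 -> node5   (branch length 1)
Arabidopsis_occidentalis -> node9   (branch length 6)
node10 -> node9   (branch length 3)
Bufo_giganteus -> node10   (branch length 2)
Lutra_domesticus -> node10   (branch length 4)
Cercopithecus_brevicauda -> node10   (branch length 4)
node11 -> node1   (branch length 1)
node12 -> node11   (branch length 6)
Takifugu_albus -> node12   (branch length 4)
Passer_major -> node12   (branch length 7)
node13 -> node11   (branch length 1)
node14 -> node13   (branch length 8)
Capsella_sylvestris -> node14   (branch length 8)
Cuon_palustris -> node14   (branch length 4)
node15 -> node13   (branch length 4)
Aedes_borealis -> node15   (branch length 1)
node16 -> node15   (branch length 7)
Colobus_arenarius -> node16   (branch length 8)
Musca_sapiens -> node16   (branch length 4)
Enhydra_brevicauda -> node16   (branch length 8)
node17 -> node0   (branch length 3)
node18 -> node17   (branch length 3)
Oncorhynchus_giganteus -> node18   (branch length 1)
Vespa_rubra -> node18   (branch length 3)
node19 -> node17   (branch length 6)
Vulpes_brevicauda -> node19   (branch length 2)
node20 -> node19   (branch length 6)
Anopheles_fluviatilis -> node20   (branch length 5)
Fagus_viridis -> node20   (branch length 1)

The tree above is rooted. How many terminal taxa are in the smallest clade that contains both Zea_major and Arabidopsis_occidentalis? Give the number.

12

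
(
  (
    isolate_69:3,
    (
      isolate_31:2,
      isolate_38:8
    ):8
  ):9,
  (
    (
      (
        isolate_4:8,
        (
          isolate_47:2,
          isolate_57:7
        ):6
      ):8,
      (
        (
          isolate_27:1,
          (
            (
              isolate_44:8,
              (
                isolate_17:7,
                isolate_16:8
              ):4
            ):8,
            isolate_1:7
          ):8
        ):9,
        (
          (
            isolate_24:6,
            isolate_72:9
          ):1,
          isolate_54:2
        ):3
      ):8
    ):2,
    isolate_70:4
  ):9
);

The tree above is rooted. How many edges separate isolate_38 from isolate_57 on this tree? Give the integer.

The MRCA of isolate_38 and isolate_57 is the root of the tree.
From isolate_38 up to that node: 3 branches. From isolate_57 up to the same node: 5 branches. Total: 3 + 5 = 8.

8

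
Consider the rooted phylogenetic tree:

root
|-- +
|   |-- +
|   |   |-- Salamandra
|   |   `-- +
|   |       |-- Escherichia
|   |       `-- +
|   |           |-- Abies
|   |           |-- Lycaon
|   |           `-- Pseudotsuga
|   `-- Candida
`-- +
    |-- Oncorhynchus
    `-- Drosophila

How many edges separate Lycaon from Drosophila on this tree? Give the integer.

7

The MRCA of Lycaon and Drosophila is the root of the tree.
From Lycaon up to that node: 5 branches. From Drosophila up to the same node: 2 branches. Total: 5 + 2 = 7.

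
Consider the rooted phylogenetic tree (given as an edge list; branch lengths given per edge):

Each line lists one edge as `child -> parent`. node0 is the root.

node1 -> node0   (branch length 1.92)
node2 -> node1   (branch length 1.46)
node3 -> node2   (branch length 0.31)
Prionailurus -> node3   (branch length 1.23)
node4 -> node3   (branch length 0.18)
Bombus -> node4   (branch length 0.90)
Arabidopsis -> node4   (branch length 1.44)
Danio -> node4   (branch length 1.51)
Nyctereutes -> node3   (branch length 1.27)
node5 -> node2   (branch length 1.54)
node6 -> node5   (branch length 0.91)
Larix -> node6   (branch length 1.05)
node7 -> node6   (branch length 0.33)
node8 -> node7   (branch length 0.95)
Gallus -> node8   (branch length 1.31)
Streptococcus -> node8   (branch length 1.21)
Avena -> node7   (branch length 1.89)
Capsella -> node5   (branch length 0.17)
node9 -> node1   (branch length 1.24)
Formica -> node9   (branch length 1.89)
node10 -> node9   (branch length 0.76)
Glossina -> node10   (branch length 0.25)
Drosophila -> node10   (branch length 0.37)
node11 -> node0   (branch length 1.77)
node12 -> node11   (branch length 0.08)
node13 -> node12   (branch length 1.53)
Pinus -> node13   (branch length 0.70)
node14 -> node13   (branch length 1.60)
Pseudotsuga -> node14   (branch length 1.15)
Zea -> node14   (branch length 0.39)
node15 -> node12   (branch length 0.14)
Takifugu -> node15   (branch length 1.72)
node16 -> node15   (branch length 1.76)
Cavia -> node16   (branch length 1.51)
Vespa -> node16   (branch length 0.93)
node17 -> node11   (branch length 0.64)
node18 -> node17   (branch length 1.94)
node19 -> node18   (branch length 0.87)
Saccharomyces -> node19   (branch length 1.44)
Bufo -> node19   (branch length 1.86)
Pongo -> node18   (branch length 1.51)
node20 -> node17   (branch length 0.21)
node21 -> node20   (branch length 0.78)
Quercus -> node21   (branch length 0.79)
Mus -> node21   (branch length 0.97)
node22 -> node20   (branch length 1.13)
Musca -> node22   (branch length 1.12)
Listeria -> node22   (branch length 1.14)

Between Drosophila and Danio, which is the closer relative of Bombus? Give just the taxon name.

The MRCA of Bombus and Danio subtends (Bombus,Arabidopsis,Danio) (3 taxa).
The MRCA of Bombus and Drosophila subtends (((Prionailurus,(Bombus,Arabidopsis,Danio),Nyctereutes),((Larix,((Gallus,Streptococcus),Avena)),Capsella)),(Formica,(Glossina,Drosophila))) (13 taxa).
The first is nested inside the second, so Bombus shares a more recent common ancestor with Danio.

Danio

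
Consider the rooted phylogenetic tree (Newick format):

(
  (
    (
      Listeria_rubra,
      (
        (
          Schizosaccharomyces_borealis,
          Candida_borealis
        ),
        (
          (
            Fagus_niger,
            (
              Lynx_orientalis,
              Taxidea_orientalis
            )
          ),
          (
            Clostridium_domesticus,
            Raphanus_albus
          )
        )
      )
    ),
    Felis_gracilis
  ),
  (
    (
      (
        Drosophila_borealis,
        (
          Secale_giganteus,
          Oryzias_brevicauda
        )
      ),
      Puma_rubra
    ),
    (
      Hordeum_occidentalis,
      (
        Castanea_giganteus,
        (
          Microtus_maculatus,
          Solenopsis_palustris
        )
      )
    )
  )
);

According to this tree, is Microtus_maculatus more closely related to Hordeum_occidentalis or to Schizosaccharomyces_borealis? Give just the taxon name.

The MRCA of Microtus_maculatus and Hordeum_occidentalis subtends (Hordeum_occidentalis,(Castanea_giganteus,(Microtus_maculatus,Solenopsis_palustris))) (4 taxa).
The MRCA of Microtus_maculatus and Schizosaccharomyces_borealis is the root, subtending the entire tree (17 taxa).
The first is nested inside the second, so Microtus_maculatus shares a more recent common ancestor with Hordeum_occidentalis.

Hordeum_occidentalis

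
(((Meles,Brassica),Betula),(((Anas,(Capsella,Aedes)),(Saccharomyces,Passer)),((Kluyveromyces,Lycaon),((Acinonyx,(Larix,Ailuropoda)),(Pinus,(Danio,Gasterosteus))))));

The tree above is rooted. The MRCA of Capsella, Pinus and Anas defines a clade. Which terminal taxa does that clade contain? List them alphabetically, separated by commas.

Tracing Capsella: it sits inside (Capsella,Aedes).
Tracing Pinus: it sits inside (Pinus,(Danio,Gasterosteus)).
Tracing Anas: it sits inside (Anas,(Capsella,Aedes)).
The smallest clade enclosing all 3 is (((Anas,(Capsella,Aedes)),(Saccharomyces,Passer)),((Kluyveromyces,Lycaon),((Acinonyx,(Larix,Ailuropoda)),(Pinus,(Danio,Gasterosteus))))); the answer is its 13 terminal taxa in alphabetical order.

Acinonyx, Aedes, Ailuropoda, Anas, Capsella, Danio, Gasterosteus, Kluyveromyces, Larix, Lycaon, Passer, Pinus, Saccharomyces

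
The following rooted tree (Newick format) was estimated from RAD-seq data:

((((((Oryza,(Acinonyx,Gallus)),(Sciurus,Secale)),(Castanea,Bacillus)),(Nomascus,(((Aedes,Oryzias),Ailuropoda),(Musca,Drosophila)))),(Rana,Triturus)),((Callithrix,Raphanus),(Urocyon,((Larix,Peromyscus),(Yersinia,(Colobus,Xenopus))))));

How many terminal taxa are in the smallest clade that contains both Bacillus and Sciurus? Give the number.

The MRCA of Bacillus and Sciurus is the node subtending (((Oryza,(Acinonyx,Gallus)),(Sciurus,Secale)),(Castanea,Bacillus)).
That clade contains 7 terminal taxa: Acinonyx, Bacillus, Castanea, Gallus, Oryza, Sciurus, Secale.

7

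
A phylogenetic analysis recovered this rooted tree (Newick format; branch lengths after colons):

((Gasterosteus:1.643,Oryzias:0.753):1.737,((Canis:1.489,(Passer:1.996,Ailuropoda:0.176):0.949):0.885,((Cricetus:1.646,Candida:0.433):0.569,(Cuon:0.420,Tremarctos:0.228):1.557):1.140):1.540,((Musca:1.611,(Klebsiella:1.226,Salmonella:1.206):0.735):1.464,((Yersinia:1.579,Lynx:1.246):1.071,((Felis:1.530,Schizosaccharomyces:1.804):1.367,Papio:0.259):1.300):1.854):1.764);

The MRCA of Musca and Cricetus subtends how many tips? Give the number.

17

The MRCA of Musca and Cricetus is the root, so the clade is the entire tree.
That clade contains 17 terminal taxa: Ailuropoda, Candida, Canis, Cricetus, Cuon, Felis, Gasterosteus, Klebsiella, Lynx, Musca, Oryzias, Papio, Passer, Salmonella, Schizosaccharomyces, Tremarctos, Yersinia.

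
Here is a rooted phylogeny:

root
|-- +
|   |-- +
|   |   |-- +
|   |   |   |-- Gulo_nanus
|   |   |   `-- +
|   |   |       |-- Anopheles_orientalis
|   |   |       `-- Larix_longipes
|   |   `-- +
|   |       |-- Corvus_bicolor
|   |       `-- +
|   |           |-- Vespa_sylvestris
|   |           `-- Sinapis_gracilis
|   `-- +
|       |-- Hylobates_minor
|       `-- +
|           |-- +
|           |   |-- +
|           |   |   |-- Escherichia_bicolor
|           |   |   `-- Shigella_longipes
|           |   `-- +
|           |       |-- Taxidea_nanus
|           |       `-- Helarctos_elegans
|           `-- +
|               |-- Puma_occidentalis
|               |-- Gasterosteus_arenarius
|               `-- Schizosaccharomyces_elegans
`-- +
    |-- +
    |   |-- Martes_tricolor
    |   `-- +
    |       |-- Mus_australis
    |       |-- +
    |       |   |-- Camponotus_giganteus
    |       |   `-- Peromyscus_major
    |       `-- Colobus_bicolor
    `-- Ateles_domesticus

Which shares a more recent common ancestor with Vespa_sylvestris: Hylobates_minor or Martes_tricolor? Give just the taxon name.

The MRCA of Vespa_sylvestris and Hylobates_minor subtends (((Gulo_nanus,(Anopheles_orientalis,Larix_longipes)),(Corvus_bicolor,(Vespa_sylvestris,Sinapis_gracilis))),(Hylobates_minor,(((Escherichia_bicolor,Shigella_longipes),(Taxidea_nanus,Helarctos_elegans)),(Puma_occidentalis,Gasterosteus_arenarius,Schizosaccharomyces_elegans)))) (14 taxa).
The MRCA of Vespa_sylvestris and Martes_tricolor is the root, subtending the entire tree (20 taxa).
The first is nested inside the second, so Vespa_sylvestris shares a more recent common ancestor with Hylobates_minor.

Hylobates_minor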